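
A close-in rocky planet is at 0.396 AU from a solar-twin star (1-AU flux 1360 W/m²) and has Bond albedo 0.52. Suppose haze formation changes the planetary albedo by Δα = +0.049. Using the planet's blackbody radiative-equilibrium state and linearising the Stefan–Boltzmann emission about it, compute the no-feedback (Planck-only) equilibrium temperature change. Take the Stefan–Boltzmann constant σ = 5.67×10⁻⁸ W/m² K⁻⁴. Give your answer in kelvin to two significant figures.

-9.4 K

By the inverse-square law, S = 1360/0.396² = 8673 W/m².
Unperturbed T_e = [8673·(1−0.52)/(4σ)]^¼ = 368.1 K.
ΔF = −(S/4)Δα = −(8673/4)×(+0.049) = -106.2 W/m².
Linearising σT⁴ gives d(σT⁴)/dT = 4σT_e³ = 11.31 W/m² per K.
So ΔT₀ = -106.2/11.31 = -9.39 K.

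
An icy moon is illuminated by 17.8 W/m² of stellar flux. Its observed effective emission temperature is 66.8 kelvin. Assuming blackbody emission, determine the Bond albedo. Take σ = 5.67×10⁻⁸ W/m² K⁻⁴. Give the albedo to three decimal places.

0.746

Rearranging the radiative balance, α = 1 − 4σT⁴/S.
σT⁴ = 1.129 W/m², so 4σT⁴ = 4.516 W/m².
Hence α = 1 − 4.516/17.80 = 0.7463.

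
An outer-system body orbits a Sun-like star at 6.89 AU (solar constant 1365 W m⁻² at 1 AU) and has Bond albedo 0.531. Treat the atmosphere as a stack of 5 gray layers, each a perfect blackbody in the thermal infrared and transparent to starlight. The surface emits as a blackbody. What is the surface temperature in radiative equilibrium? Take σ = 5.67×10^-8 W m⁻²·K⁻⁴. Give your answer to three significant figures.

137 K

By the inverse-square law, S = 1365/6.89² = 28.75 W m⁻².
OLR = S(1−α)/4 = 3.371 W m⁻²; the top layer radiates at T_e = 87.81 K.
For an N-layer opaque stack, T_s⁴ = (N+1)T_e⁴, hence T_s = (6)^(1/4)×87.81 K = 137.4 K.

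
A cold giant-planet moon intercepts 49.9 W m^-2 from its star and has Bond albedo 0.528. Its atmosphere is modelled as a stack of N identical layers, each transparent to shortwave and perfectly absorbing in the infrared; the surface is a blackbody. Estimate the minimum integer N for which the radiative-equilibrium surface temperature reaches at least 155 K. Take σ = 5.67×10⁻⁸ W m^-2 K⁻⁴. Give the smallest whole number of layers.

Top-of-atmosphere balance: σT_e⁴ = S(1−α)/4 = 5.888 W m^-2 → T_e = 100.9 K.
T_s = (N+1)^(1/4)·T_e ≥ 155 K requires N+1 ≥ (T_s/T_e)⁴ = (155/100.9)⁴ = 5.558.
The minimum whole number is N = 5.

5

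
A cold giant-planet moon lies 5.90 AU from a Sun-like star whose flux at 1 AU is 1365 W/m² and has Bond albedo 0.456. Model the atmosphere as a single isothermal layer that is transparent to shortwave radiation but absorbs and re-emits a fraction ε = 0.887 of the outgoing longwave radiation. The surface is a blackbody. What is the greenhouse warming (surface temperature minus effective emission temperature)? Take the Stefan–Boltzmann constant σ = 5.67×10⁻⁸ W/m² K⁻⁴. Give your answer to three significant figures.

15.5 kelvin

By the inverse-square law, S = 1365/5.90² = 39.21 W/m².
At the top of the atmosphere, σT_e⁴ = S(1−α)/4 = 5.333 W/m², giving T_e = 98.48 K.
Surface balance with a leaky layer gives σT_s⁴ = σT_e⁴·2/(2−ε), so T_s = T_e·[2/(2−0.887)]^(1/4) = 114.0 K.
Greenhouse warming: T_s − T_e = 15.54 K.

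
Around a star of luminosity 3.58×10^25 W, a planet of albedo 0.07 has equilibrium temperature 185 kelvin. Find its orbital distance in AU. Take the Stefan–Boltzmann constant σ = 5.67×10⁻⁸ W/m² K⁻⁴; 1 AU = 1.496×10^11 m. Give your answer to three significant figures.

0.668 AU

Required flux: S = 4σT⁴/(1−α) = 285.7 W/m².
From L = 4πd²S, d = √(3.58×10^25/(4π·285.7)) = 9.986×10^10 m = 0.6675 AU.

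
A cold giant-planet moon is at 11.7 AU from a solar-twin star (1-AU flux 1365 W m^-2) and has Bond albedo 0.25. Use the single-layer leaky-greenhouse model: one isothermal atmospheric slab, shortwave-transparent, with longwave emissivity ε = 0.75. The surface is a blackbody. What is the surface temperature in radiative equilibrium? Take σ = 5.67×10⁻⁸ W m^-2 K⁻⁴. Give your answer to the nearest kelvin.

85 K

By the inverse-square law, S = 1365/11.7² = 9.972 W m^-2.
Effective emission temperature (TOA balance): σT_e⁴ = S(1−α)/4 = 1.870 W m^-2 → T_e = 75.78 K.
Surface balance with a leaky layer gives σT_s⁴ = σT_e⁴·2/(2−ε), so T_s = T_e·[2/(2−0.75)]^(1/4) = 85.23 K.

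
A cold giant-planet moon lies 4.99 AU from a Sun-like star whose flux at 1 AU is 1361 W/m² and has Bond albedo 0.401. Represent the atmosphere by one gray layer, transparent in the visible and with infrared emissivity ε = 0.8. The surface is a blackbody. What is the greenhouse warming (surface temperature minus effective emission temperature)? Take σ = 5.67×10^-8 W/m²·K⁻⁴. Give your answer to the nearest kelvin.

15 kelvin

By the inverse-square law, S = 1361/4.99² = 54.66 W/m².
At the top of the atmosphere, σT_e⁴ = S(1−α)/4 = 8.185 W/m², giving T_e = 109.6 K.
For a single slab of emissivity ε, T_s⁴ = 2T_e⁴/(2−ε); thus T_s = 109.6·(1.667)^(1/4) = 124.5 K.
The atmosphere warms the surface by 14.93 K.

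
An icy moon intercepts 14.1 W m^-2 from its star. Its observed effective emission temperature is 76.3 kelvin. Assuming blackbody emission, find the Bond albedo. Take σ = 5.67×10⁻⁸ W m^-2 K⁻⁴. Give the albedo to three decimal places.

0.455

Rearranging the radiative balance, α = 1 − 4σT⁴/S.
4σT⁴ = 4·5.67×10⁻⁸·(76.3)⁴ = 7.687 W m^-2.
Hence α = 1 − 7.687/14.10 = 0.4548.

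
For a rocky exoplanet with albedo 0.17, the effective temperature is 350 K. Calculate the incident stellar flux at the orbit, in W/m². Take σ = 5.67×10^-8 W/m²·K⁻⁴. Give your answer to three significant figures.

4100 W/m²

Invert the energy balance for S: S = 4σT⁴/(1−α).
The emitted flux is σT⁴ = 850.9 W/m².
So S = 4×850.9/(1−0.17) = 4101 W/m².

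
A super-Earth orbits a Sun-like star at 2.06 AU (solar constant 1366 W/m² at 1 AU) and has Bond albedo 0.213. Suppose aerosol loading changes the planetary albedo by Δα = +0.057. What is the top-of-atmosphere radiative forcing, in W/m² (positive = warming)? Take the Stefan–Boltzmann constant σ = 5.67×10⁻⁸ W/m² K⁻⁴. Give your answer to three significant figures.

Flux at the orbit: S = 1366/(2.06)² = 321.9 W/m².
The change in absorbed flux is Δ[S(1−α)/4] = −SΔα/4 = -4.587 W/m².

-4.59 W/m²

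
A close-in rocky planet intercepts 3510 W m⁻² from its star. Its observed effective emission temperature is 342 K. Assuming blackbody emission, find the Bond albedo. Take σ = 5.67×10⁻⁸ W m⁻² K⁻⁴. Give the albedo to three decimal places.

0.116

From σT⁴ = S(1−α)/4 we invert for α: 1−α = 4σT⁴/S.
σT⁴ = 775.7 W m⁻², so 4σT⁴ = 3103 W m⁻².
1−α = 3103/3510 = 0.8840, so α = 0.1160.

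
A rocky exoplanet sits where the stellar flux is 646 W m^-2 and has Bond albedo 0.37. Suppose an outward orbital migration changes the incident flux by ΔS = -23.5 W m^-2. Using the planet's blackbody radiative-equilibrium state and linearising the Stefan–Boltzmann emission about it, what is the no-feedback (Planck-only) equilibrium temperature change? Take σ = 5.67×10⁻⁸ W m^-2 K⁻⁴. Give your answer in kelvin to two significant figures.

Reference equilibrium: T_e = [S(1−α)/(4σ)]^(1/4) = 205.8 K.
TOA radiative forcing: ΔF = (1−α)ΔS/4 = 0.63·(-23.5)/4 = -3.701 W m^-2.
Linearising σT⁴ gives d(σT⁴)/dT = 4σT_e³ = 1.977 W m^-2 per K.
So ΔT₀ = -3.701/1.977 = -1.87 K.

-1.9 K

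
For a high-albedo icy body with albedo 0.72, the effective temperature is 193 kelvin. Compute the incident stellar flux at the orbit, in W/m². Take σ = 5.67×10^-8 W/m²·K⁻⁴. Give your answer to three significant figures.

1120 W/m²

From S(1−α)/4 = σT⁴: S = 4σT⁴/(1−α).
σT⁴ = 5.67×10⁻⁸·(193)⁴ = 78.67 W/m².
S = 4·78.67/0.28 = 1124 W/m².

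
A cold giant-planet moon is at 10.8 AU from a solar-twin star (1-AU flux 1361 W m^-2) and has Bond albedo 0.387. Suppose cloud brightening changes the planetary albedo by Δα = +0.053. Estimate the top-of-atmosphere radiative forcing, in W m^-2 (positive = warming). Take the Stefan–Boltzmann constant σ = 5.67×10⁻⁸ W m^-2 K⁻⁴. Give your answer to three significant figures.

-0.155 W m^-2

Irradiance scales as 1/d², so S = 1361 W m^-2 × (1/10.8)² = 11.67 W m^-2.
The change in absorbed flux is Δ[S(1−α)/4] = −SΔα/4 = -0.1546 W m^-2.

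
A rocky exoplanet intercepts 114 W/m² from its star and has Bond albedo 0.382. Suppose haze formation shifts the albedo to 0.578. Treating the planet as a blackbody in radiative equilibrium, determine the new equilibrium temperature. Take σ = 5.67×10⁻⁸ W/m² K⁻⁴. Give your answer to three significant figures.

121 kelvin

T₂ = [S(1−α₂)/(4σ)]^(1/4) = [114.0·0.422/(4σ)]^(1/4) = 120.7 K.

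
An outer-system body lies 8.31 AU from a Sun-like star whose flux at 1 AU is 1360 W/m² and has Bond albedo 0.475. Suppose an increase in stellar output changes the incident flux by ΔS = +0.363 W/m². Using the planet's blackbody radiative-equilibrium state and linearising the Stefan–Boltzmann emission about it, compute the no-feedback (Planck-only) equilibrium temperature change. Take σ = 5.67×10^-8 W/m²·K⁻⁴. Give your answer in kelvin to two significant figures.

Flux at the orbit: S = 1360/(8.31)² = 19.69 W/m².
Reference equilibrium: T_e = [S(1−α)/(4σ)]^(1/4) = 82.17 K.
ΔF = Δ[S(1−α)]/4 = (1−0.475)·+0.363/4 = 0.04764 W/m².
Planck response: λ_P = 4σT_e³ = 4·5.67×10⁻⁸·(82.17)³ = 0.1258 W/m²/K.
Hence the no-feedback warming is ΔF/(4σT_e³) = 0.379 K.

0.38 K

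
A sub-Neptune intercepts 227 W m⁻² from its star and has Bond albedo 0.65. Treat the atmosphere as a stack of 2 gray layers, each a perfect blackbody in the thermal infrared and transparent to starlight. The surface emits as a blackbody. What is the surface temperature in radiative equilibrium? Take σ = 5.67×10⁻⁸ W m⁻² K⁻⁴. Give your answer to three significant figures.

The effective emission temperature is T_e = [S(1−α)/(4σ)]^¼ = 136.8 K.
With N = 2 opaque layers, T_s = (N+1)^(1/4)·T_e = 3^(1/4)·136.8 = 180.0 K.

180 K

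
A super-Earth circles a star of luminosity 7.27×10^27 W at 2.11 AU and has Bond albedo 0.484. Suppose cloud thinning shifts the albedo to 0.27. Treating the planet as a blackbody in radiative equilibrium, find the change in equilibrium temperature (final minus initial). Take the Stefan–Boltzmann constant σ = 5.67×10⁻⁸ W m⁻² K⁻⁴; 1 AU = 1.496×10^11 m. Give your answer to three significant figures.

d = 2.11 × 1.496×10^11 m = 3.157×10^11 m.
S = L/(4πd²) = 5806 W m⁻².
Initial: T₁ = [S(1−0.484)/(4σ)]^(1/4) = 339.0 K.
After:  T₂ = [5806·0.73/(4σ)]^(1/4) = 369.7 K.
Change: 369.7 − 339.0 = 30.72 K.

30.7 kelvin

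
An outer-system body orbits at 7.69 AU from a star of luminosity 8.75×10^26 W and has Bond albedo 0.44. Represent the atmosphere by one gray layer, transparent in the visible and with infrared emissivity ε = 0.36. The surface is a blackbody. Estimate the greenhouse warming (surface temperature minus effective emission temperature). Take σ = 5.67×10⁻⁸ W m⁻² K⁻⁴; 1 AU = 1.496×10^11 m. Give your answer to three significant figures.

5.43 K

Orbital distance: d = 7.69 AU = 1.150×10^12 m.
S = L/(4πd²) = 52.61 W m⁻².
At the top of the atmosphere, σT_e⁴ = S(1−α)/4 = 7.366 W m⁻², giving T_e = 106.8 K.
Surface balance with a leaky layer gives σT_s⁴ = σT_e⁴·2/(2−ε), so T_s = T_e·[2/(2−0.36)]^(1/4) = 112.2 K.
T_s − T_e = 112.2 − 106.8 = 5.430 K.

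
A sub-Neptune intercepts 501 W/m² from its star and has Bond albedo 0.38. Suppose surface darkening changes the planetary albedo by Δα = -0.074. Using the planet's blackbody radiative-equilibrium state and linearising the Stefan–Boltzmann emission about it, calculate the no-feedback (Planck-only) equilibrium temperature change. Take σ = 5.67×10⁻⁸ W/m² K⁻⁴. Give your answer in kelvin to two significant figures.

Reference equilibrium: T_e = [S(1−α)/(4σ)]^(1/4) = 192.4 K.
ΔF = −(S/4)Δα = −(501.0/4)×(-0.074) = 9.268 W/m².
The Planck feedback parameter is 4σT_e³ = 1.615 W/m²/K.
So ΔT₀ = 9.268/1.615 = 5.74 K.

5.7 K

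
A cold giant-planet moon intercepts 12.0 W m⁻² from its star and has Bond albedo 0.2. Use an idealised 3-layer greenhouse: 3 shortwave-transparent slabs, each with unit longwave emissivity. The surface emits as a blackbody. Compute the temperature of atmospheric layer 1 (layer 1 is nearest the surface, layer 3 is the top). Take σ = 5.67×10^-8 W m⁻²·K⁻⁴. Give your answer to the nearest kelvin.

OLR = S(1−α)/4 = 2.400 W m⁻²; the top layer radiates at T_e = 80.66 K.
The net upward flux σT_e⁴ is constant between every pair of levels, so T_k⁴ = (N+1−k)T_e⁴.
With k = 1: T_1 = (3+1−1)^¼·80.66 K = 106.2 K.

106 kelvin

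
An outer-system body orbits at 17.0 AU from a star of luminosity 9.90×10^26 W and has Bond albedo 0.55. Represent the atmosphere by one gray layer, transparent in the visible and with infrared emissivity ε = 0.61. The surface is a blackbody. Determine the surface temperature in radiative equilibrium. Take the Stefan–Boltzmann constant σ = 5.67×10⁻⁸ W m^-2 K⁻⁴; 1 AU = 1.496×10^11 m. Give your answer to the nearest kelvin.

Orbital distance: d = 17.0 AU = 2.543×10^12 m.
S = L/(4πd²) = 12.18 W m^-2.
Effective emission temperature (TOA balance): σT_e⁴ = S(1−α)/4 = 1.370 W m^-2 → T_e = 70.11 K.
The surface balance (absorbed SW + ε·downward IR = σT_s⁴) with T_a⁴ = T_s⁴/2 reduces to T_s = T_e·[2/(2−ε)]^¼ = 76.79 K.

77 K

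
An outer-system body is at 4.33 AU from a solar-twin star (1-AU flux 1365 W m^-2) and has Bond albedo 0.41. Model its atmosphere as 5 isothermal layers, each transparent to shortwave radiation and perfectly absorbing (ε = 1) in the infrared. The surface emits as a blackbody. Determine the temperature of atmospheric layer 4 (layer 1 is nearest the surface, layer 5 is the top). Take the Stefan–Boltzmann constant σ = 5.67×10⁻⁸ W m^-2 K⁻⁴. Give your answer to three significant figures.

140 kelvin

By the inverse-square law, S = 1365/4.33² = 72.80 W m^-2.
OLR = S(1−α)/4 = 10.74 W m^-2; the top layer radiates at T_e = 117.3 K.
Each opaque layer satisfies 2T_j⁴ = T_{j−1}⁴ + T_{j+1}⁴, giving T_k⁴ = (N+1−k)T_e⁴.
T_4 = (2)^(1/4)·117.3 = 139.5 K.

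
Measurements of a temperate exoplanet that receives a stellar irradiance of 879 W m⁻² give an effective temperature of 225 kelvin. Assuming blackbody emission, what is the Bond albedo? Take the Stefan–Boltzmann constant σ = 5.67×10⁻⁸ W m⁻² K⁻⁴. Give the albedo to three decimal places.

From σT⁴ = S(1−α)/4 we invert for α: 1−α = 4σT⁴/S.
σT⁴ = 145.3 W m⁻², so 4σT⁴ = 581.3 W m⁻².
1−α = 581.3/879.0 = 0.6613, so α = 0.3387.

0.339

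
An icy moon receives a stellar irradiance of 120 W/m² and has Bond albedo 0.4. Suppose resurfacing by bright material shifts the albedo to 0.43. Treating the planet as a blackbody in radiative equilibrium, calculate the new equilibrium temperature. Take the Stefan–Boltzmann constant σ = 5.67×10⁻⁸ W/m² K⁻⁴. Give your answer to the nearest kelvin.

With the new albedo, S(1−α₂)/4 = 17.10 W/m², so T₂ = 131.8 K.

132 K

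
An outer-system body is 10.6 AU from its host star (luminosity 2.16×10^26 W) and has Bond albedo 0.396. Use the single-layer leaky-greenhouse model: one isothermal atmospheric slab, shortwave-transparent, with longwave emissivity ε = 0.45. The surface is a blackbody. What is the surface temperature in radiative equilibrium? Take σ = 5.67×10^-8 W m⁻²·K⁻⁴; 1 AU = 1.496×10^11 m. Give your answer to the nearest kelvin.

Orbital distance: d = 10.6 AU = 1.586×10^12 m.
Flux at the orbit: S = L/(4πd²) = 2.16×10^26/(4π·(1.59×10^12)²) = 6.835 W m⁻².
At the top of the atmosphere, σT_e⁴ = S(1−α)/4 = 1.032 W m⁻², giving T_e = 65.32 K.
For a single slab of emissivity ε, T_s⁴ = 2T_e⁴/(2−ε); thus T_s = 65.32·(1.29)^(1/4) = 69.62 K.

70 K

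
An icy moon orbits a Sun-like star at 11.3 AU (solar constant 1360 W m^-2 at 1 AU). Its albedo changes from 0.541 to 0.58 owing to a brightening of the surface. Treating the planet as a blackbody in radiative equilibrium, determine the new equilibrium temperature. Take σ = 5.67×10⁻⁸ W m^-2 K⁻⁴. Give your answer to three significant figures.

66.6 K

By the inverse-square law, S = 1360/11.3² = 10.65 W m^-2.
New equilibrium: T₂ = [(1−0.58)·10.65/(4σ)]^(1/4) = 66.64 K.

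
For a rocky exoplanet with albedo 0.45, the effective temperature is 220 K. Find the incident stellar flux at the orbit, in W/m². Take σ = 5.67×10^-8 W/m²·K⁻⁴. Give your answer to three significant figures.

From S(1−α)/4 = σT⁴: S = 4σT⁴/(1−α).
σT⁴ = 5.67×10⁻⁸·(220)⁴ = 132.8 W/m².
S = 4·132.8/0.55 = 966.0 W/m².

966 W/m²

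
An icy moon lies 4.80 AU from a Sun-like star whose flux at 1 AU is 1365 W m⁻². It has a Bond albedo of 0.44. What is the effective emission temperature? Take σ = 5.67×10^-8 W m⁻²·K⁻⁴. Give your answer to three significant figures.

By the inverse-square law, S = 1365/4.80² = 59.24 W m⁻².
Averaging over the sphere, the absorbed flux is S(1−α)/4 = 8.294 W m⁻².
In equilibrium σT⁴ equals this, so T = 110.0 K.

110 K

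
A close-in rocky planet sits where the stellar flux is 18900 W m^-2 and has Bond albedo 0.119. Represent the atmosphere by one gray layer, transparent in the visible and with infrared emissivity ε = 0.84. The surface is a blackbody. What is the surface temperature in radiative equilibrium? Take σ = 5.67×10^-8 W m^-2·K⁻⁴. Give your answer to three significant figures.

596 K

Effective emission temperature (TOA balance): σT_e⁴ = S(1−α)/4 = 4163 W m^-2 → T_e = 520.5 K.
Surface balance with a leaky layer gives σT_s⁴ = σT_e⁴·2/(2−ε), so T_s = T_e·[2/(2−0.84)]^(1/4) = 596.5 K.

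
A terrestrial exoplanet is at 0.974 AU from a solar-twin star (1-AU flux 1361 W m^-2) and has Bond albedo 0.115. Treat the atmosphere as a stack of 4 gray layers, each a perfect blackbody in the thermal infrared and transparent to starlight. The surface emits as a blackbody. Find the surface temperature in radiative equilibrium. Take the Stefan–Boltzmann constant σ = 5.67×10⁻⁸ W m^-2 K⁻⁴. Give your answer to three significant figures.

By the inverse-square law, S = 1361/0.974² = 1435 W m^-2.
OLR = S(1−α)/4 = 317.4 W m^-2; the top layer radiates at T_e = 273.5 K.
Layer-by-layer balance gives σT_s⁴ = (N+1)σT_e⁴, so T_s = 5^¼·273.5 = 409.0 K.

409 K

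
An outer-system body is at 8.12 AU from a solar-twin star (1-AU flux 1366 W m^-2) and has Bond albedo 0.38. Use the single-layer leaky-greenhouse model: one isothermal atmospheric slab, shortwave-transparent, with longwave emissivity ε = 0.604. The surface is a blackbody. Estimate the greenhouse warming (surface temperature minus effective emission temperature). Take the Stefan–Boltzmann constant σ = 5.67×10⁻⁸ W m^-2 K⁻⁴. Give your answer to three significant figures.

8.16 kelvin

Flux at the orbit: S = 1366/(8.12)² = 20.72 W m^-2.
The planet radiates to space at T_e = [S(1−α)/(4σ)]^(1/4) = 86.75 K.
The surface balance (absorbed SW + ε·downward IR = σT_s⁴) with T_a⁴ = T_s⁴/2 reduces to T_s = T_e·[2/(2−ε)]^¼ = 94.91 K.
The atmosphere warms the surface by 8.159 K.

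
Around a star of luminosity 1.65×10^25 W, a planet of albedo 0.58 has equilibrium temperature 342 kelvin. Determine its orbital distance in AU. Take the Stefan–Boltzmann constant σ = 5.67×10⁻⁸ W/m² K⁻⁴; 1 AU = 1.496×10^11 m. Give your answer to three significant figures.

0.0891 AU

Required flux: S = 4σT⁴/(1−α) = 7388 W/m².
S = L/(4πd²) → d = √(L/4πS) = √(1.65×10^25/(4π·7388)) = 1.333×10^10 m = 0.08912 AU.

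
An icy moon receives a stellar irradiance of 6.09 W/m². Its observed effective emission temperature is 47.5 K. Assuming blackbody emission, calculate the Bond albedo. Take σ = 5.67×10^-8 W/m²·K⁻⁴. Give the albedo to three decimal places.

Rearranging the radiative balance, α = 1 − 4σT⁴/S.
4σT⁴ = 4·5.67×10⁻⁸·(47.5)⁴ = 1.155 W/m².
Hence α = 1 − 1.155/6.090 = 0.8104.

0.810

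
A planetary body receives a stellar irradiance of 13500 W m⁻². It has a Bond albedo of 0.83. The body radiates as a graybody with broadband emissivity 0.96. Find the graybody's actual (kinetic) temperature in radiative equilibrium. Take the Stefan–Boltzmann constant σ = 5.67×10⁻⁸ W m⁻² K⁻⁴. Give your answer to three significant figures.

320 K

Absorbed flux (global mean): S(1−α)/4 = 13500·0.17/4 = 573.8 W m⁻².
Radiative balance εσT⁴ = 573.8 gives T = [573.8/(0.96·σ)]^(1/4) = 320.4 K.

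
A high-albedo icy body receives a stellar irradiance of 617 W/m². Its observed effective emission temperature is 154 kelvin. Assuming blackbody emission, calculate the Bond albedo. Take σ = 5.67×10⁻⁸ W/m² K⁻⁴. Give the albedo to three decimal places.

Rearranging the radiative balance, α = 1 − 4σT⁴/S.
4σT⁴ = 4·5.67×10⁻⁸·(154)⁴ = 127.6 W/m².
1−α = 127.6/617.0 = 0.2067, so α = 0.7933.

0.793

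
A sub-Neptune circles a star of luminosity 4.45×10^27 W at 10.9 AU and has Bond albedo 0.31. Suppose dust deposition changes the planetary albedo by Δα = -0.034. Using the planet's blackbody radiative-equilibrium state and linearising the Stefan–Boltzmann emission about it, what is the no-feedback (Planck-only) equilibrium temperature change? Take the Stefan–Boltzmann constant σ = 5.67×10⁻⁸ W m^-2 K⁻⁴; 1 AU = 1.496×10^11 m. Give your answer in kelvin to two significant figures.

Orbital distance: d = 10.9 AU = 1.631×10^12 m.
Flux at the orbit: S = L/(4πd²) = 4.45×10^27/(4π·(1.63×10^12)²) = 133.2 W m^-2.
The baseline emission temperature is T_e = 141.9 K.
The change in absorbed flux is Δ[S(1−α)/4] = −SΔα/4 = 1.132 W m^-2.
Planck response: λ_P = 4σT_e³ = 4·5.67×10⁻⁸·(141.9)³ = 0.6477 W m^-2/K.
So ΔT₀ = 1.132/0.6477 = 1.75 K.

1.7 K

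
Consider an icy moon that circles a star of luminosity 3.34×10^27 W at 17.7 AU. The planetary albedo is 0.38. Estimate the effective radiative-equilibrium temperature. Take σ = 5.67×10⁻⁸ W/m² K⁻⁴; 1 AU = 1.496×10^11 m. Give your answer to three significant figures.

101 kelvin

Orbital distance: d = 17.7 AU = 2.648×10^12 m.
Flux at the orbit: S = L/(4πd²) = 3.34×10^27/(4π·(2.65×10^12)²) = 37.91 W/m².
Absorbed flux (global mean): S(1−α)/4 = 37.91·0.62/4 = 5.876 W/m².
In equilibrium σT⁴ equals this, so T = 100.9 K.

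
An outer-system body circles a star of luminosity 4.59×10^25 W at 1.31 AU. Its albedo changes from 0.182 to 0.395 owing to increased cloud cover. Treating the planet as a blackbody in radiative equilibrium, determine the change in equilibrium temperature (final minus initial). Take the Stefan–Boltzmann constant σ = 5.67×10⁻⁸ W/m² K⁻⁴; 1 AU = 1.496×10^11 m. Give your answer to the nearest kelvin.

-10 kelvin

Orbital distance: d = 1.31 AU = 1.960×10^11 m.
Flux at the orbit: S = L/(4πd²) = 4.59×10^25/(4π·(1.96×10^11)²) = 95.10 W/m².
With α = 0.182, T₁ = 136.1 K.
With α = 0.395, T₂ = 126.2 K.
ΔT = T₂ − T₁ = -9.885 K.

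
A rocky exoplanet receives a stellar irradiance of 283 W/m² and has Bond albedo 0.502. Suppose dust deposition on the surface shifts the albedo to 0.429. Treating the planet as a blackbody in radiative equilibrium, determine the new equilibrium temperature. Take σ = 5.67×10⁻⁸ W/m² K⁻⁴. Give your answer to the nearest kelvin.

T₂ = [S(1−α₂)/(4σ)]^(1/4) = [283.0·0.571/(4σ)]^(1/4) = 163.4 K.

163 kelvin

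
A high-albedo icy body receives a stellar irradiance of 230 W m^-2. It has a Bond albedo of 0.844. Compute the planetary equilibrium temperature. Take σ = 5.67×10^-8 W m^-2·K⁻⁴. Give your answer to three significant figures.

112 K

The planet absorbs (1−α)S over its disc πR² and re-emits over 4πR², so the mean absorbed flux is (1−0.844)·230.0/4 = 8.970 W m^-2.
Balancing against σT⁴: T = (8.970/5.67×10⁻⁸)^(1/4) = 112.2 K.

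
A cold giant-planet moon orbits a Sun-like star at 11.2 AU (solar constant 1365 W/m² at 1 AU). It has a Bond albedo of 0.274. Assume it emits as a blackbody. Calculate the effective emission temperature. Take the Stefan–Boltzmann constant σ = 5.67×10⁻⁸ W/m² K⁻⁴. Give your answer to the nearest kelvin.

Irradiance scales as 1/d², so S = 1365 W/m² × (1/11.2)² = 10.88 W/m².
Averaging over the sphere, the absorbed flux is S(1−α)/4 = 1.975 W/m².
In equilibrium σT⁴ equals this, so T = 76.82 K.

77 kelvin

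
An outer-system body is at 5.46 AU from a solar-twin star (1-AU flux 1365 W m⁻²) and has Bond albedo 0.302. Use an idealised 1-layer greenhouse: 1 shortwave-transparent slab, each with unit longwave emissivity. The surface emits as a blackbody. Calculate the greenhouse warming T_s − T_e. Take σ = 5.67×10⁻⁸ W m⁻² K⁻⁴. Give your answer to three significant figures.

By the inverse-square law, S = 1365/5.46² = 45.79 W m⁻².
OLR = S(1−α)/4 = 7.990 W m⁻²; the top layer radiates at T_e = 109.0 K.
Surface: T_s = (2)^¼·T_e = 129.6 K.
Warming: T_s − T_e = 20.61 K.

20.6 K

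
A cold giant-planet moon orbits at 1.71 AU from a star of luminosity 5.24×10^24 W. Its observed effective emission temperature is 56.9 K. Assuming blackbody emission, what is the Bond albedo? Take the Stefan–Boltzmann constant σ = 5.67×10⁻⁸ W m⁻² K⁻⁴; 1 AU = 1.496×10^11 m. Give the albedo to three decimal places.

0.627

Orbital distance: d = 1.71 AU = 2.558×10^11 m.
S = L/(4πd²) = 6.372 W m⁻².
Energy balance: S(1−α)/4 = σT⁴, so 1−α = 4σT⁴/S.
σT⁴ = 0.5943 W m⁻², so 4σT⁴ = 2.377 W m⁻².
Hence α = 1 − 2.377/6.372 = 0.6269.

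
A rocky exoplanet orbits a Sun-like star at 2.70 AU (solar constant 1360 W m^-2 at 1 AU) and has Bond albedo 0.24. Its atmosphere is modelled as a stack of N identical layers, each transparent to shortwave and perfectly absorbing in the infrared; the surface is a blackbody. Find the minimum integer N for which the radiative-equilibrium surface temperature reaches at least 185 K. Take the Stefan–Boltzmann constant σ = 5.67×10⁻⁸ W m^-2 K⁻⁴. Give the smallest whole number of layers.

By the inverse-square law, S = 1360/2.70² = 186.6 W m^-2.
OLR = S(1−α)/4 = 35.45 W m^-2; the top layer radiates at T_e = 158.1 K.
T_s = (N+1)^(1/4)·T_e ≥ 185 K requires N+1 ≥ (T_s/T_e)⁴ = (185/158.1)⁴ = 1.874.
The minimum whole number is N = 1.

1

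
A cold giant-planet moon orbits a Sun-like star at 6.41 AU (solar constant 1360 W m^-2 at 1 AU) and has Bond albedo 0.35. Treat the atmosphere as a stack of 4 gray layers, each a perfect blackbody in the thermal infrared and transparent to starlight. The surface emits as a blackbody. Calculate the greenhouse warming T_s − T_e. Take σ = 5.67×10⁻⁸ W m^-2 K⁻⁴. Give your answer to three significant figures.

Flux at the orbit: S = 1360/(6.41)² = 33.10 W m^-2.
OLR = S(1−α)/4 = 5.379 W m^-2; the top layer radiates at T_e = 98.69 K.
Surface: T_s = (5)^¼·T_e = 147.6 K.
So the greenhouse effect raises the surface by 147.6 − 98.69 = 48.89 K.

48.9 K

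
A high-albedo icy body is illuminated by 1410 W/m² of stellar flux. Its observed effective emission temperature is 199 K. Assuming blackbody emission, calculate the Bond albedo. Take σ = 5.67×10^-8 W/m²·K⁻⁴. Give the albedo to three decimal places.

From σT⁴ = S(1−α)/4 we invert for α: 1−α = 4σT⁴/S.
4σT⁴ = 4·5.67×10⁻⁸·(199)⁴ = 355.7 W/m².
1−α = 355.7/1410 = 0.2523, so α = 0.7477.

0.748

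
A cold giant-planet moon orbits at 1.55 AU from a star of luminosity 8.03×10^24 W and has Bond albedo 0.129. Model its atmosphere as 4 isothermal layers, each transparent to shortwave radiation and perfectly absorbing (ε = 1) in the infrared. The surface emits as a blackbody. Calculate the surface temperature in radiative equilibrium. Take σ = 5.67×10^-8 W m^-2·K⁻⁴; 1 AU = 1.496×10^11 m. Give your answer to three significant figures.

Orbital distance: d = 1.55 AU = 2.319×10^11 m.
S = L/(4πd²) = 11.88 W m^-2.
Top-of-atmosphere balance: σT_e⁴ = S(1−α)/4 = 2.588 W m^-2 → T_e = 82.19 K.
For an N-layer opaque stack, T_s⁴ = (N+1)T_e⁴, hence T_s = (5)^(1/4)×82.19 K = 122.9 K.

123 K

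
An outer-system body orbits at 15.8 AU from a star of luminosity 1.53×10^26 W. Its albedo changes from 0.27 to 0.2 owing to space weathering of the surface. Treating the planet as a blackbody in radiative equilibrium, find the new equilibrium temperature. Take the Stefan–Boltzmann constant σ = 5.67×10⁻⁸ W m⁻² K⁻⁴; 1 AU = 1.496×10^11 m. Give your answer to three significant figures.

52.7 K

Orbital distance: d = 15.8 AU = 2.364×10^12 m.
S = L/(4πd²) = 2.179 W m⁻².
New equilibrium: T₂ = [(1−0.2)·2.179/(4σ)]^(1/4) = 52.65 K.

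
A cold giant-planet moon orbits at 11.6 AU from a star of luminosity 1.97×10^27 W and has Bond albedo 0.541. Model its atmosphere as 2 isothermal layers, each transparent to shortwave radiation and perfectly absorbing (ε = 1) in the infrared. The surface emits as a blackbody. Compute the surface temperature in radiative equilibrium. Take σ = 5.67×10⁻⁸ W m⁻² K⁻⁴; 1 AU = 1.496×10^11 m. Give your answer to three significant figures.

d = 11.6 × 1.496×10^11 m = 1.735×10^12 m.
Flux at the orbit: S = L/(4πd²) = 1.97×10^27/(4π·(1.74×10^12)²) = 52.06 W m⁻².
The effective emission temperature is T_e = [S(1−α)/(4σ)]^¼ = 101.3 K.
Layer-by-layer balance gives σT_s⁴ = (N+1)σT_e⁴, so T_s = 3^¼·101.3 = 133.3 K.

133 K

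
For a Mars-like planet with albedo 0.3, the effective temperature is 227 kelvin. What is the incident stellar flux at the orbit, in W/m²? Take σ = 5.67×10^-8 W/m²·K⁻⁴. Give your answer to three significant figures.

860 W/m²

From S(1−α)/4 = σT⁴: S = 4σT⁴/(1−α).
σT⁴ = 5.67×10⁻⁸·(227)⁴ = 150.6 W/m².
So S = 4×150.6/(1−0.3) = 860.3 W/m².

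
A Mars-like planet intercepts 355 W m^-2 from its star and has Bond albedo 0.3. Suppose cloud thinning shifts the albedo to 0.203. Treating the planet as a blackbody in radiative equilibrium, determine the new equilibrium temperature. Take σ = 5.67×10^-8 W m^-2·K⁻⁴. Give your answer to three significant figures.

New equilibrium: T₂ = [(1−0.203)·355.0/(4σ)]^(1/4) = 187.9 K.

188 kelvin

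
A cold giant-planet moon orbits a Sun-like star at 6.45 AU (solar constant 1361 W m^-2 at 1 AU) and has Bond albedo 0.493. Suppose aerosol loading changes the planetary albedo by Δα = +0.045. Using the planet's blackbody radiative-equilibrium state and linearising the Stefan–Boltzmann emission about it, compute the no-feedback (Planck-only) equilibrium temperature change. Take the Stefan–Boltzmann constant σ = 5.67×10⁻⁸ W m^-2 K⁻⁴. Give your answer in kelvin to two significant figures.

Flux at the orbit: S = 1361/(6.45)² = 32.71 W m^-2.
The baseline emission temperature is T_e = 92.48 K.
TOA radiative forcing: ΔF = −S·Δα/4 = −32.71·(+0.045)/4 = -0.3680 W m^-2.
The Planck feedback parameter is 4σT_e³ = 0.1794 W m^-2/K.
So ΔT₀ = -0.3680/0.1794 = -2.05 K.

-2.1 K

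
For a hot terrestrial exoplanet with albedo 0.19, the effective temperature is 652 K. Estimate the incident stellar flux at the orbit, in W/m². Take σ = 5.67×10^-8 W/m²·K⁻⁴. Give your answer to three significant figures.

From S(1−α)/4 = σT⁴: S = 4σT⁴/(1−α).
σT⁴ = 5.67×10⁻⁸·(652)⁴ = 10250 W/m².
So S = 4×10250/(1−0.19) = 50600 W/m².

50600 W/m²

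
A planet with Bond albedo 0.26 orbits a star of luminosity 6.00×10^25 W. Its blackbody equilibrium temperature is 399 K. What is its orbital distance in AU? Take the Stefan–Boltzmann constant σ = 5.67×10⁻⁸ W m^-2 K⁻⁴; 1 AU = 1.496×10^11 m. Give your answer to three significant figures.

0.166 AU

The flux needed for this T is 4σT⁴/(1−0.26) = 7768 W m^-2.
Then d = [L/(4πS)]^(1/2) = 2.479×10^10 m, i.e. 0.1657 AU.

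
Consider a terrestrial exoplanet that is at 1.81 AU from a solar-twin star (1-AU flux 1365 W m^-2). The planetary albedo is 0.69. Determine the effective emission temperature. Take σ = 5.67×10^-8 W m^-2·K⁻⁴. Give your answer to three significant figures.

By the inverse-square law, S = 1365/1.81² = 416.7 W m^-2.
The planet absorbs (1−α)S over its disc πR² and re-emits over 4πR², so the mean absorbed flux is (1−0.69)·416.7/4 = 32.29 W m^-2.
Set σT⁴ = 32.29 → T = (32.29/σ)^(1/4) = 154.5 K.

154 kelvin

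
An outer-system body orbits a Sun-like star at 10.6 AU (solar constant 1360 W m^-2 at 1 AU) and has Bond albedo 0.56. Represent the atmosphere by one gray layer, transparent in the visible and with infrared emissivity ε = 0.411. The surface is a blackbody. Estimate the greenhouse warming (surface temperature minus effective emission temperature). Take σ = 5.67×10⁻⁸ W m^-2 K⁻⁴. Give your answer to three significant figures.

By the inverse-square law, S = 1360/10.6² = 12.10 W m^-2.
Effective emission temperature (TOA balance): σT_e⁴ = S(1−α)/4 = 1.331 W m^-2 → T_e = 69.61 K.
Surface balance with a leaky layer gives σT_s⁴ = σT_e⁴·2/(2−ε), so T_s = T_e·[2/(2−0.411)]^(1/4) = 73.73 K.
The atmosphere warms the surface by 4.121 K.

4.12 K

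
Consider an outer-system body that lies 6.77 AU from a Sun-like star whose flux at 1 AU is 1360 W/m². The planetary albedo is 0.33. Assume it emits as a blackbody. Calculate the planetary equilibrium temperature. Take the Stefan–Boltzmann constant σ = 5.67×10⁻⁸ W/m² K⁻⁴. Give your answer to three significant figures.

Flux at the orbit: S = 1360/(6.77)² = 29.67 W/m².
Absorbed flux (global mean): S(1−α)/4 = 29.67·0.67/4 = 4.970 W/m².
Balancing against σT⁴: T = (4.970/5.67×10⁻⁸)^(1/4) = 96.76 K.

96.8 K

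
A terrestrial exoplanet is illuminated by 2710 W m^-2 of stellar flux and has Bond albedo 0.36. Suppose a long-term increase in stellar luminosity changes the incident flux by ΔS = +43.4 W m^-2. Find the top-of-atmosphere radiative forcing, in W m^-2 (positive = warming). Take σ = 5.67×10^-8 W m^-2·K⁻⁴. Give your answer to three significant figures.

ΔF = Δ[S(1−α)]/4 = (1−0.36)·+43.4/4 = 6.944 W m^-2.

6.94 W m^-2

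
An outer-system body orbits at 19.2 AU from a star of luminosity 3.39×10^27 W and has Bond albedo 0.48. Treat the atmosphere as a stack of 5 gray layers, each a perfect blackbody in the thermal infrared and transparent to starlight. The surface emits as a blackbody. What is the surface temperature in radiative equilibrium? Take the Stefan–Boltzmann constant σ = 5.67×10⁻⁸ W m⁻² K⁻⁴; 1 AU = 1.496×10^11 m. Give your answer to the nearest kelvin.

146 K

Orbital distance: d = 19.2 AU = 2.872×10^12 m.
Flux at the orbit: S = L/(4πd²) = 3.39×10^27/(4π·(2.87×10^12)²) = 32.70 W m⁻².
The effective emission temperature is T_e = [S(1−α)/(4σ)]^¼ = 93.05 K.
For an N-layer opaque stack, T_s⁴ = (N+1)T_e⁴, hence T_s = (6)^(1/4)×93.05 K = 145.6 K.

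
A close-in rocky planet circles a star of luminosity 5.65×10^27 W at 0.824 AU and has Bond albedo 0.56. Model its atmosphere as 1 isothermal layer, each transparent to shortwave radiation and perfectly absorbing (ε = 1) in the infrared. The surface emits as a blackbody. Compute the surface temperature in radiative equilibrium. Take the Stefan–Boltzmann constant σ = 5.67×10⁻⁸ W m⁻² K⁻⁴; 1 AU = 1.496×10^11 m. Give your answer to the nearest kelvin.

582 K

Orbital distance: d = 0.824 AU = 1.233×10^11 m.
S = L/(4πd²) = 29590 W m⁻².
Top-of-atmosphere balance: σT_e⁴ = S(1−α)/4 = 3255 W m⁻² → T_e = 489.5 K.
For an N-layer opaque stack, T_s⁴ = (N+1)T_e⁴, hence T_s = (2)^(1/4)×489.5 K = 582.1 K.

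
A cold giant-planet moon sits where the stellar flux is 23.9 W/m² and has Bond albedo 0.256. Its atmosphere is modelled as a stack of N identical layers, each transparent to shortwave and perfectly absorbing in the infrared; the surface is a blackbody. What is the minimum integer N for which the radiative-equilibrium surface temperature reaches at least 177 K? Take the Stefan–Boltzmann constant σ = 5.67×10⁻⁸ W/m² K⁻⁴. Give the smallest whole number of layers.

12

OLR = S(1−α)/4 = 4.445 W/m²; the top layer radiates at T_e = 94.10 K.
Need (N+1)T_e⁴ ≥ T_s⁴, i.e. N+1 ≥ (177/94.10)⁴ = 12.519.
The minimum whole number is N = 12.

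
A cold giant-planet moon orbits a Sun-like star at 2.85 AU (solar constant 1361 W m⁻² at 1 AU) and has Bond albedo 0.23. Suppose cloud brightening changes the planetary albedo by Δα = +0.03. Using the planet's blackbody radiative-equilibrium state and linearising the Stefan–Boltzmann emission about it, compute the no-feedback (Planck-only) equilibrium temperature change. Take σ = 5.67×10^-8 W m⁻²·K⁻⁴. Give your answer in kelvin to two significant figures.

Irradiance scales as 1/d², so S = 1361 W m⁻² × (1/2.85)² = 167.6 W m⁻².
The baseline emission temperature is T_e = 154.4 K.
The change in absorbed flux is Δ[S(1−α)/4] = −SΔα/4 = -1.257 W m⁻².
The Planck feedback parameter is 4σT_e³ = 0.8354 W m⁻²/K.
So ΔT₀ = -1.257/0.8354 = -1.50 K.

-1.5 K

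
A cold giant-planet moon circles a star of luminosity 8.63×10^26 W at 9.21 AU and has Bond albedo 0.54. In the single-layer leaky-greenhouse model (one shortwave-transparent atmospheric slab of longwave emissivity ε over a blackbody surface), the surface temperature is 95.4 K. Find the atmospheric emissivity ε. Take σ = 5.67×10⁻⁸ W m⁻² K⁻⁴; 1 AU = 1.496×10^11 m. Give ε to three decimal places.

0.228

Orbital distance: d = 9.21 AU = 1.378×10^12 m.
S = L/(4πd²) = 36.18 W m⁻².
Effective temperature: T_e = [S(1−α)/(4σ)]^(1/4) = 92.55 K.
Since (2−ε)/2 = (T_e/T_s)⁴ = 0.8858, ε = 0.2284.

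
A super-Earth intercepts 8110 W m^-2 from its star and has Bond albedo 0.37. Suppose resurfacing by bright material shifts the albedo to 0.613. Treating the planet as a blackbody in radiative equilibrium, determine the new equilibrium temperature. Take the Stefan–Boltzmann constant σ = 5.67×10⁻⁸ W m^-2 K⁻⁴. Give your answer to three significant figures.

343 K

New equilibrium: T₂ = [(1−0.613)·8110/(4σ)]^(1/4) = 343.0 K.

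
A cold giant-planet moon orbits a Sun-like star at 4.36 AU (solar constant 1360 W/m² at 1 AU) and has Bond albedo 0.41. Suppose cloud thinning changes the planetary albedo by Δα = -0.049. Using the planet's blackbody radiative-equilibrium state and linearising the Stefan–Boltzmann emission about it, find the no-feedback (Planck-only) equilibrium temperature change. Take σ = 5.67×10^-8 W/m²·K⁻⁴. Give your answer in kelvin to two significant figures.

By the inverse-square law, S = 1360/4.36² = 71.54 W/m².
Reference equilibrium: T_e = [S(1−α)/(4σ)]^(1/4) = 116.8 K.
ΔF = −(S/4)Δα = −(71.54/4)×(-0.049) = 0.8764 W/m².
Planck response: λ_P = 4σT_e³ = 4·5.67×10⁻⁸·(116.8)³ = 0.3614 W/m²/K.
ΔT₀ = ΔF/λ_P = 0.8764/0.3614 = 2.43 K.

2.4 K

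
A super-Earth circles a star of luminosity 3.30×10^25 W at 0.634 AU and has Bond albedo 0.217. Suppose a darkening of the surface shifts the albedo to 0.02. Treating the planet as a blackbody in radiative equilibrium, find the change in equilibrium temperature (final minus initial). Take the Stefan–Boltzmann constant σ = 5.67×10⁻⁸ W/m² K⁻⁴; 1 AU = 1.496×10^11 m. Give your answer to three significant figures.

Orbital distance: d = 0.634 AU = 9.485×10^10 m.
S = L/(4πd²) = 291.9 W/m².
With α = 0.217, T₁ = 178.2 K.
With α = 0.02, T₂ = 188.5 K.
ΔT = T₂ − T₁ = 10.28 K.

10.3 K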